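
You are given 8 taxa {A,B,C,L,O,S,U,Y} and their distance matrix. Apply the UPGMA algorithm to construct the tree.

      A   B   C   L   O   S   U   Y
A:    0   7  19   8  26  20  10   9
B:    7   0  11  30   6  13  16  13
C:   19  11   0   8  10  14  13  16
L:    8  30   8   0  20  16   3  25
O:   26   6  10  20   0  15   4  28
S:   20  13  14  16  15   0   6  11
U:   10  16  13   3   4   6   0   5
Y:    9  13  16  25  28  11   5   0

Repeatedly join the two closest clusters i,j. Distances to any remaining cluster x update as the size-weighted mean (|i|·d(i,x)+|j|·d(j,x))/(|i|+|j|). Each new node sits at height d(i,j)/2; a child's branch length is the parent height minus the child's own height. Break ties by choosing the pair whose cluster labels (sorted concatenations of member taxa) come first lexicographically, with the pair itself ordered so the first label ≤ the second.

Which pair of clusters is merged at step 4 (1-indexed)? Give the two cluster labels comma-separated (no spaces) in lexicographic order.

1. join L+U (d=3) ⇒ LU; edges |L|=3/2, |U|=3/2
  updated: d(A,LU)=9, d(B,LU)=23, d(C,LU)=21/2, d(LU,O)=12, d(LU,S)=11, d(LU,Y)=15
2. join B+O (d=6) ⇒ BO; edges |B|=3, |O|=3
  updated: d(A,BO)=33/2, d(BO,C)=21/2, d(BO,LU)=35/2, d(BO,S)=14, d(BO,Y)=41/2
3. join A+LU (d=9) ⇒ ALU; edges |A|=9/2, |LU|=3
  updated: d(ALU,BO)=103/6, d(ALU,C)=40/3, d(ALU,S)=14, d(ALU,Y)=13
4. join BO+C (d=21/2) ⇒ BCO; edges |BO|=9/4, |C|=21/4
  updated: d(ALU,BCO)=143/9, d(BCO,S)=14, d(BCO,Y)=19
5. join S+Y (d=11) ⇒ SY; edges |S|=11/2, |Y|=11/2
  updated: d(ALU,SY)=27/2, d(BCO,SY)=33/2
6. join ALU+SY (d=27/2) ⇒ ALSUY; edges |ALU|=9/4, |SY|=5/4
  updated: d(ALSUY,BCO)=242/15
7. join ALSUY+BCO (d=242/15) ⇒ ABCLOSUY; edges |ALSUY|=79/60, |BCO|=169/60
final tree: (((A:9/2,(L:3/2,U:3/2):3):9/4,(S:11/2,Y:11/2):5/4):79/60,((B:3,O:3):9/4,C:21/4):169/60)
total length: 1279/30

BO,C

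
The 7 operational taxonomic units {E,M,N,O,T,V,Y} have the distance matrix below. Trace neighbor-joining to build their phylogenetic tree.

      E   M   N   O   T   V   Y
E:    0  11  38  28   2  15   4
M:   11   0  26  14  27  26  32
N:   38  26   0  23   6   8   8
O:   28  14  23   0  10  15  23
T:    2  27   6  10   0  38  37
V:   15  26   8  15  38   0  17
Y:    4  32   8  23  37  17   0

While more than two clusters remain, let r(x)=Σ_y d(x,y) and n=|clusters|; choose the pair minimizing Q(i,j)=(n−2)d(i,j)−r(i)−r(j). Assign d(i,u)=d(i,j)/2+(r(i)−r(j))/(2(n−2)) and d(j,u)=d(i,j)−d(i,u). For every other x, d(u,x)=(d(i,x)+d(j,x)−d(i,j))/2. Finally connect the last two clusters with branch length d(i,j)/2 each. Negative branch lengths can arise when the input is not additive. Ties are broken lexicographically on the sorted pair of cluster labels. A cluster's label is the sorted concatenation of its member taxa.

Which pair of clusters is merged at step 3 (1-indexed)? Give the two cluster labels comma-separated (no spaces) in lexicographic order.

NY,V

1. join E+T (d=2, Q=-208) ⇒ ET; edges |E|=-6/5, |T|=16/5
  updated: d(ET,M)=18, d(ET,N)=21, d(ET,O)=18, d(ET,V)=51/2, d(ET,Y)=39/2
2. join N+Y (d=8, Q=-307/2) ⇒ NY; edges |N|=37/16, |Y|=91/16
  updated: d(ET,NY)=65/4, d(M,NY)=25, d(NY,O)=19, d(NY,V)=17/2
3. join NY+V (d=17/2, Q=-473/4) ⇒ NVY; edges |NY|=77/24, |V|=127/24
  updated: d(ET,NVY)=133/8, d(M,NVY)=85/4, d(NVY,O)=51/4
4. join ET+NVY (d=133/8, Q=-70) ⇒ ENTVY; edges |ET|=141/16, |NVY|=125/16
  updated: d(ENTVY,M)=181/16, d(ENTVY,O)=113/16
5. join ENTVY+M (d=181/16, Q=-259/8) ⇒ EMNTVY; edges |ENTVY|=35/16, |M|=73/8
  updated: d(EMNTVY,O)=39/8
6. join EMNTVY+O (d=39/8) ⇒ EMNOTVY; edges |EMNTVY|=39/16, |O|=39/16
final tree: ((((E:-6/5,T:16/5):141/16,((N:37/16,Y:91/16):77/24,V:127/24):125/16):35/16,M:73/8):39/16,O:39/16)
total length: 821/16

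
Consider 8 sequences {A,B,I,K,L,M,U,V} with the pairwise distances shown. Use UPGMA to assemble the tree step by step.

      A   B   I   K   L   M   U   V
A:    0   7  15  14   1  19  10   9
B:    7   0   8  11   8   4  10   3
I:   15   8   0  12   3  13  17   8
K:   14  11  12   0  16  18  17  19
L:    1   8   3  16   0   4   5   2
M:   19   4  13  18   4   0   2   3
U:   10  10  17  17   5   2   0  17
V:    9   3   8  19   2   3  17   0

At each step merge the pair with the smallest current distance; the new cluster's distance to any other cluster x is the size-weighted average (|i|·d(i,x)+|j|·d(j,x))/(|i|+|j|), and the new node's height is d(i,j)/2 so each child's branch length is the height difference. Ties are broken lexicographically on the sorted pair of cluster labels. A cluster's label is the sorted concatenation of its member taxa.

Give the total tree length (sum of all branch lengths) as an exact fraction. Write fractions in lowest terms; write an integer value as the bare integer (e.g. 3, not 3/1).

1. join A+L (d=1) ⇒ AL; edges |A|=1/2, |L|=1/2
  updated: d(AL,B)=15/2, d(AL,I)=9, d(AL,K)=15, d(AL,M)=23/2, d(AL,U)=15/2, d(AL,V)=11/2
2. join M+U (d=2) ⇒ MU; edges |M|=1, |U|=1
  updated: d(AL,MU)=19/2, d(B,MU)=7, d(I,MU)=15, d(K,MU)=35/2, d(MU,V)=10
3. join B+V (d=3) ⇒ BV; edges |B|=3/2, |V|=3/2
  updated: d(AL,BV)=13/2, d(BV,I)=8, d(BV,K)=15, d(BV,MU)=17/2
4. join AL+BV (d=13/2) ⇒ ABLV; edges |AL|=11/4, |BV|=7/4
  updated: d(ABLV,I)=17/2, d(ABLV,K)=15, d(ABLV,MU)=9
5. join ABLV+I (d=17/2) ⇒ ABILV; edges |ABLV|=1, |I|=17/4
  updated: d(ABILV,K)=72/5, d(ABILV,MU)=51/5
6. join ABILV+MU (d=51/5) ⇒ ABILMUV; edges |ABILV|=17/20, |MU|=41/10
  updated: d(ABILMUV,K)=107/7
7. join ABILMUV+K (d=107/7) ⇒ ABIKLMUV; edges |ABILMUV|=89/35, |K|=107/14
final tree: (((((A:1/2,L:1/2):11/4,(B:3/2,V:3/2):7/4):1,I:17/4):17/20,(M:1,U:1):41/10):89/35,K:107/14)
total length: 1081/35

1081/35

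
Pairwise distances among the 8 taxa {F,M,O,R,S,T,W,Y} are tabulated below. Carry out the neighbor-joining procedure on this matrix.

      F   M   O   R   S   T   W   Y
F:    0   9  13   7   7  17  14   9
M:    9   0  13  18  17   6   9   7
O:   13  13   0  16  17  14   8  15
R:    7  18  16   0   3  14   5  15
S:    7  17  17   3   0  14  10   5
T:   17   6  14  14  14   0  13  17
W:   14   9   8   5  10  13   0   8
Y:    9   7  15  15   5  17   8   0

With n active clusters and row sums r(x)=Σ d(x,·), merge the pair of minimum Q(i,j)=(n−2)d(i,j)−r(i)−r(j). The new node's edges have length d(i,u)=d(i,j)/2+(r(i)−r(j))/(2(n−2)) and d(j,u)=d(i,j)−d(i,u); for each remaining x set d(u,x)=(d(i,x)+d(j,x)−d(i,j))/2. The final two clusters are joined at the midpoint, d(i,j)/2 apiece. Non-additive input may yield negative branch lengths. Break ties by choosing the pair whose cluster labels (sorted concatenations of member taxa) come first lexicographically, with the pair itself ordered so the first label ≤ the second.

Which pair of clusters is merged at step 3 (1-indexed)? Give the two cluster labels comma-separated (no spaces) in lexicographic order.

F,RS

step 1: merge (M,T) at d=6, Q=-138; branch lengths M→5/3, T→13/3; new cluster MT
  updated: d(F,MT)=10, d(MT,O)=21/2, d(MT,R)=13, d(MT,S)=25/2, d(MT,W)=8, d(MT,Y)=9
step 2: merge (R,S) at d=3, Q=-197/2; branch lengths R→39/20, S→21/20; new cluster RS
  updated: d(F,RS)=11/2, d(MT,RS)=45/4, d(O,RS)=15, d(RS,W)=6, d(RS,Y)=17/2
step 3: merge (F,RS) at d=11/2, Q=-303/4; branch lengths F→109/32, RS→67/32; new cluster FRS
  updated: d(FRS,MT)=63/8, d(FRS,O)=45/4, d(FRS,W)=29/4, d(FRS,Y)=6
step 4: merge (FRS,Y) at d=6, Q=-419/8; branch lengths FRS→33/16, Y→63/16; new cluster FRSY
  updated: d(FRSY,MT)=87/16, d(FRSY,O)=81/8, d(FRSY,W)=37/8
step 5: merge (FRSY,MT) at d=87/16, Q=-133/4; branch lengths FRSY→57/32, MT→117/32; new cluster FMRSTY
  updated: d(FMRSTY,O)=243/32, d(FMRSTY,W)=115/32
step 6: merge (FMRSTY,O) at d=243/32, Q=-307/16; branch lengths FMRSTY→51/32, O→6; new cluster FMORSTY
  updated: d(FMORSTY,W)=2
step 7: merge (FMORSTY,W) at d=2; branch lengths FMORSTY→1, W→1; new cluster FMORSTWY
final tree: (((((F:109/32,(R:39/20,S:21/20):67/32):33/16,Y:63/16):57/32,(M:5/3,T:13/3):117/32):51/32,O:6):1,W:1)
total length: 1137/32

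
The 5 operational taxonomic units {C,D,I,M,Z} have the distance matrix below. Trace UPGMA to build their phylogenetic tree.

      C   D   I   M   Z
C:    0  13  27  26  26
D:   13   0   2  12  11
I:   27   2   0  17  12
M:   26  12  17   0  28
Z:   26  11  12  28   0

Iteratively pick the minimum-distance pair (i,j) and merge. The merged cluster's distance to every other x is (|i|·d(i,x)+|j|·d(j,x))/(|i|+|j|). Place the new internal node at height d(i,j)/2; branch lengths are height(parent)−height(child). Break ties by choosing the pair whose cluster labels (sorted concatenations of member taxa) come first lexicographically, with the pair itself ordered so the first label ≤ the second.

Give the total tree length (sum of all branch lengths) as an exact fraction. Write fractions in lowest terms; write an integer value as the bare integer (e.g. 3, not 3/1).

1. join D+I (d=2) ⇒ DI; edges |D|=1, |I|=1
  updated: d(C,DI)=20, d(DI,M)=29/2, d(DI,Z)=23/2
2. join DI+Z (d=23/2) ⇒ DIZ; edges |DI|=19/4, |Z|=23/4
  updated: d(C,DIZ)=22, d(DIZ,M)=19
3. join DIZ+M (d=19) ⇒ DIMZ; edges |DIZ|=15/4, |M|=19/2
  updated: d(C,DIMZ)=23
4. join C+DIMZ (d=23) ⇒ CDIMZ; edges |C|=23/2, |DIMZ|=2
final tree: (C:23/2,(((D:1,I:1):19/4,Z:23/4):15/4,M:19/2):2)
total length: 157/4

157/4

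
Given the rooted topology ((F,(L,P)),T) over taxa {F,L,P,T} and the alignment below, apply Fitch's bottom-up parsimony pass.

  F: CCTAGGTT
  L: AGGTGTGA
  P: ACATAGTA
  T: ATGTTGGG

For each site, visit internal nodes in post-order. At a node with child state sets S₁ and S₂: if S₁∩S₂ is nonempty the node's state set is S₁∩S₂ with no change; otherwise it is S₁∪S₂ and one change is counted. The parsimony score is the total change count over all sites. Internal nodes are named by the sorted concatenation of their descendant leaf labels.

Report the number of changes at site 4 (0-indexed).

site 0, node LP: L={A} ∩ P={A} → {A} (+0)
site 0, node FLP: F={C} ∪ LP={A} → {A,C} (+1)
site 0, node FLPT: FLP={A,C} ∩ T={A} → {A} (+0)
site 1, node LP: L={G} ∪ P={C} → {C,G} (+1)
site 1, node FLP: F={C} ∩ LP={C,G} → {C} (+0)
site 1, node FLPT: FLP={C} ∪ T={T} → {C,T} (+1)
site 2, node LP: L={G} ∪ P={A} → {A,G} (+1)
site 2, node FLP: F={T} ∪ LP={A,G} → {A,G,T} (+1)
site 2, node FLPT: FLP={A,G,T} ∩ T={G} → {G} (+0)
site 3, node LP: L={T} ∩ P={T} → {T} (+0)
site 3, node FLP: F={A} ∪ LP={T} → {A,T} (+1)
site 3, node FLPT: FLP={A,T} ∩ T={T} → {T} (+0)
site 4, node LP: L={G} ∪ P={A} → {A,G} (+1)
site 4, node FLP: F={G} ∩ LP={A,G} → {G} (+0)
site 4, node FLPT: FLP={G} ∪ T={T} → {G,T} (+1)
site 5, node LP: L={T} ∪ P={G} → {G,T} (+1)
site 5, node FLP: F={G} ∩ LP={G,T} → {G} (+0)
site 5, node FLPT: FLP={G} ∩ T={G} → {G} (+0)
site 6, node LP: L={G} ∪ P={T} → {G,T} (+1)
site 6, node FLP: F={T} ∩ LP={G,T} → {T} (+0)
site 6, node FLPT: FLP={T} ∪ T={G} → {G,T} (+1)
site 7, node LP: L={A} ∩ P={A} → {A} (+0)
site 7, node FLP: F={T} ∪ LP={A} → {A,T} (+1)
site 7, node FLPT: FLP={A,T} ∪ T={G} → {A,G,T} (+1)
per-site changes: [1, 2, 2, 1, 2, 1, 2, 2]; total = 13

2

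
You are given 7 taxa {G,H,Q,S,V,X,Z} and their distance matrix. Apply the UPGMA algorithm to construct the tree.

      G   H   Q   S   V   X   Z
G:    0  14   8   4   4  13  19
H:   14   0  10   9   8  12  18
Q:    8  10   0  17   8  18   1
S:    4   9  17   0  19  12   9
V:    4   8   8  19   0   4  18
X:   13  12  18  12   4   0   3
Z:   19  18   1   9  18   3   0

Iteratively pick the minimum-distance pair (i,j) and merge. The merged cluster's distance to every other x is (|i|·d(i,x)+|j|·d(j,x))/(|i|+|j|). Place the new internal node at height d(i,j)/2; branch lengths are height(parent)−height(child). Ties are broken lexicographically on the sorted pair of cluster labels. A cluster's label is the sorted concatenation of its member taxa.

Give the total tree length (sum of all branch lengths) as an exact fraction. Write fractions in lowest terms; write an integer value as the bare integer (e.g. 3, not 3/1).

1693/60

1. join Q+Z (d=1) ⇒ QZ; edges |Q|=1/2, |Z|=1/2
  updated: d(G,QZ)=27/2, d(H,QZ)=14, d(QZ,S)=13, d(QZ,V)=13, d(QZ,X)=21/2
2. join G+S (d=4) ⇒ GS; edges |G|=2, |S|=2
  updated: d(GS,H)=23/2, d(GS,QZ)=53/4, d(GS,V)=23/2, d(GS,X)=25/2
3. join V+X (d=4) ⇒ VX; edges |V|=2, |X|=2
  updated: d(GS,VX)=12, d(H,VX)=10, d(QZ,VX)=47/4
4. join H+VX (d=10) ⇒ HVX; edges |H|=5, |VX|=3
  updated: d(GS,HVX)=71/6, d(HVX,QZ)=25/2
5. join GS+HVX (d=71/6) ⇒ GHSVX; edges |GS|=47/12, |HVX|=11/12
  updated: d(GHSVX,QZ)=64/5
6. join GHSVX+QZ (d=64/5) ⇒ GHQSVXZ; edges |GHSVX|=29/60, |QZ|=59/10
final tree: (((G:2,S:2):47/12,(H:5,(V:2,X:2):3):11/12):29/60,(Q:1/2,Z:1/2):59/10)
total length: 1693/60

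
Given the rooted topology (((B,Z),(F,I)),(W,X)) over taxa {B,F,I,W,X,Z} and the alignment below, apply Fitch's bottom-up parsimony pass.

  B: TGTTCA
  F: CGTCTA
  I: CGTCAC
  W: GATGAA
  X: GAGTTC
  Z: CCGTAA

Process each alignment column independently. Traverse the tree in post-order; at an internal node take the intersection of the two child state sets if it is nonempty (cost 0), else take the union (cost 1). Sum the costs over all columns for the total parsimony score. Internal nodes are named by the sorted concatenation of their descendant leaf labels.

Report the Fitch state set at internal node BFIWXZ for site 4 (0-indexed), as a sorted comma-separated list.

site 0, node BZ: B={T} ∪ Z={C} → {C,T} (+1)
site 0, node FI: F={C} ∩ I={C} → {C} (+0)
site 0, node BFIZ: BZ={C,T} ∩ FI={C} → {C} (+0)
site 0, node WX: W={G} ∩ X={G} → {G} (+0)
site 0, node BFIWXZ: BFIZ={C} ∪ WX={G} → {C,G} (+1)
site 1, node BZ: B={G} ∪ Z={C} → {C,G} (+1)
site 1, node FI: F={G} ∩ I={G} → {G} (+0)
site 1, node BFIZ: BZ={C,G} ∩ FI={G} → {G} (+0)
site 1, node WX: W={A} ∩ X={A} → {A} (+0)
site 1, node BFIWXZ: BFIZ={G} ∪ WX={A} → {A,G} (+1)
site 2, node BZ: B={T} ∪ Z={G} → {G,T} (+1)
site 2, node FI: F={T} ∩ I={T} → {T} (+0)
site 2, node BFIZ: BZ={G,T} ∩ FI={T} → {T} (+0)
site 2, node WX: W={T} ∪ X={G} → {G,T} (+1)
site 2, node BFIWXZ: BFIZ={T} ∩ WX={G,T} → {T} (+0)
site 3, node BZ: B={T} ∩ Z={T} → {T} (+0)
site 3, node FI: F={C} ∩ I={C} → {C} (+0)
site 3, node BFIZ: BZ={T} ∪ FI={C} → {C,T} (+1)
site 3, node WX: W={G} ∪ X={T} → {G,T} (+1)
site 3, node BFIWXZ: BFIZ={C,T} ∩ WX={G,T} → {T} (+0)
site 4, node BZ: B={C} ∪ Z={A} → {A,C} (+1)
site 4, node FI: F={T} ∪ I={A} → {A,T} (+1)
site 4, node BFIZ: BZ={A,C} ∩ FI={A,T} → {A} (+0)
site 4, node WX: W={A} ∪ X={T} → {A,T} (+1)
site 4, node BFIWXZ: BFIZ={A} ∩ WX={A,T} → {A} (+0)
site 5, node BZ: B={A} ∩ Z={A} → {A} (+0)
site 5, node FI: F={A} ∪ I={C} → {A,C} (+1)
site 5, node BFIZ: BZ={A} ∩ FI={A,C} → {A} (+0)
site 5, node WX: W={A} ∪ X={C} → {A,C} (+1)
site 5, node BFIWXZ: BFIZ={A} ∩ WX={A,C} → {A} (+0)
per-site changes: [2, 2, 2, 2, 3, 2]; total = 13

A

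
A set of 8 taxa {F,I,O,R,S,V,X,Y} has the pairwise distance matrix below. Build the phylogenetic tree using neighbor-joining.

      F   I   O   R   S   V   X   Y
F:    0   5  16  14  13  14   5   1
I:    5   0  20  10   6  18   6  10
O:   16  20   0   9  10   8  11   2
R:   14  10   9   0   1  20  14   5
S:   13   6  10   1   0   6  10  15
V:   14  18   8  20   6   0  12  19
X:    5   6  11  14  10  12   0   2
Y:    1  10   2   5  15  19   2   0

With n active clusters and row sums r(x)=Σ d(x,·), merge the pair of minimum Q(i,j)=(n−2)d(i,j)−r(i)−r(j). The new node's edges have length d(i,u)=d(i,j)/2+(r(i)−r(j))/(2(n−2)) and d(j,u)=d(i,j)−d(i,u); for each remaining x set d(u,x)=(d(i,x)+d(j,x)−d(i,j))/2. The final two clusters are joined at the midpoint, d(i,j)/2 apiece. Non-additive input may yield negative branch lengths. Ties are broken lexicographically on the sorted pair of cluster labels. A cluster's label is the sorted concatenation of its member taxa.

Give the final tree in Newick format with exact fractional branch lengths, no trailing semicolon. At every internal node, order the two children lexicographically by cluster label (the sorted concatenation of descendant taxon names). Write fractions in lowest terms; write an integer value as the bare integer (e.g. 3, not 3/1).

((((F:5/6,Y:1/6):7/4,X:5/4):7/8,I:33/8):15/8,((O:9/4,V:23/4):51/16,(R:3/2,S:-1/2):57/16):15/8)

step 1: merge (R,S) at d=1, Q=-128; branch lengths R→3/2, S→-1/2; new cluster RS
  updated: d(F,RS)=13, d(I,RS)=15/2, d(O,RS)=9, d(RS,V)=25/2, d(RS,X)=23/2, d(RS,Y)=19/2
step 2: merge (O,V) at d=8, Q=-219/2; branch lengths O→9/4, V→23/4; new cluster OV
  updated: d(F,OV)=11, d(I,OV)=15, d(OV,RS)=27/4, d(OV,X)=15/2, d(OV,Y)=13/2
step 3: merge (OV,RS) at d=27/4, Q=-68; branch lengths OV→51/16, RS→57/16; new cluster ORSV
  updated: d(F,ORSV)=69/8, d(I,ORSV)=63/8, d(ORSV,X)=49/8, d(ORSV,Y)=37/8
step 4: merge (F,Y) at d=1, Q=-137/4; branch lengths F→5/6, Y→1/6; new cluster FY
  updated: d(FY,I)=7, d(FY,ORSV)=49/8, d(FY,X)=3
step 5: merge (FY,X) at d=3, Q=-101/4; branch lengths FY→7/4, X→5/4; new cluster FXY
  updated: d(FXY,I)=5, d(FXY,ORSV)=37/8
step 6: merge (FXY,I) at d=5, Q=-35/2; branch lengths FXY→7/8, I→33/8; new cluster FIXY
  updated: d(FIXY,ORSV)=15/4
step 7: merge (FIXY,ORSV) at d=15/4; branch lengths FIXY→15/8, ORSV→15/8; new cluster FIORSVXY
final tree: ((((F:5/6,Y:1/6):7/4,X:5/4):7/8,I:33/8):15/8,((O:9/4,V:23/4):51/16,(R:3/2,S:-1/2):57/16):15/8)
total length: 57/2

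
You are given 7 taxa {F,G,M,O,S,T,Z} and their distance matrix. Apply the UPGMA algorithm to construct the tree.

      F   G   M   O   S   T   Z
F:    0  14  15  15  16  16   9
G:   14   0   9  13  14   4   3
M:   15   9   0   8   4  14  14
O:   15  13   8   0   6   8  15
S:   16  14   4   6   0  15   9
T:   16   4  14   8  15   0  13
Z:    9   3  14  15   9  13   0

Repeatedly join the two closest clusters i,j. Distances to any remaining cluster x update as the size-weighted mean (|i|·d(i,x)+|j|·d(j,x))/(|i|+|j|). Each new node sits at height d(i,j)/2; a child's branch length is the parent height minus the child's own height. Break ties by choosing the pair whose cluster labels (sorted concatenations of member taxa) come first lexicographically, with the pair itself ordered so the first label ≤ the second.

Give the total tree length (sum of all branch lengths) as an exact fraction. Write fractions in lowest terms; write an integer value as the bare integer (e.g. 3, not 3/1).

1. join G+Z (d=3) ⇒ GZ; edges |G|=3/2, |Z|=3/2
  updated: d(F,GZ)=23/2, d(GZ,M)=23/2, d(GZ,O)=14, d(GZ,S)=23/2, d(GZ,T)=17/2
2. join M+S (d=4) ⇒ MS; edges |M|=2, |S|=2
  updated: d(F,MS)=31/2, d(GZ,MS)=23/2, d(MS,O)=7, d(MS,T)=29/2
3. join MS+O (d=7) ⇒ MOS; edges |MS|=3/2, |O|=7/2
  updated: d(F,MOS)=46/3, d(GZ,MOS)=37/3, d(MOS,T)=37/3
4. join GZ+T (d=17/2) ⇒ GTZ; edges |GZ|=11/4, |T|=17/4
  updated: d(F,GTZ)=13, d(GTZ,MOS)=37/3
5. join GTZ+MOS (d=37/3) ⇒ GMOSTZ; edges |GTZ|=23/12, |MOS|=8/3
  updated: d(F,GMOSTZ)=85/6
6. join F+GMOSTZ (d=85/6) ⇒ FGMOSTZ; edges |F|=85/12, |GMOSTZ|=11/12
final tree: (F:85/12,(((G:3/2,Z:3/2):11/4,T:17/4):23/12,((M:2,S:2):3/2,O:7/2):8/3):11/12)
total length: 379/12

379/12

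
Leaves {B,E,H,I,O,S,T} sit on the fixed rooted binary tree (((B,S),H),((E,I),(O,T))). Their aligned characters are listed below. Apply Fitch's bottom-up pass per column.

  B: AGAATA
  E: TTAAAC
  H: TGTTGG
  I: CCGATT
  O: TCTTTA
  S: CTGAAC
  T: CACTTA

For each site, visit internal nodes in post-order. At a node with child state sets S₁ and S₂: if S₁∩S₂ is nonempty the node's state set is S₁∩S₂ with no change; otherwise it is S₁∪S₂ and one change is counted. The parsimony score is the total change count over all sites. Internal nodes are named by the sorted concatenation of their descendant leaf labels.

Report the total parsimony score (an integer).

BS@0: {A} ∪ {C} = {A,C} (union, +1)
BHS@0: {A,C} ∪ {T} = {A,C,T} (union, +1)
EI@0: {T} ∪ {C} = {C,T} (union, +1)
OT@0: {T} ∪ {C} = {C,T} (union, +1)
EIOT@0: {C,T} ∩ {C,T} = {C,T} (intersection, +0)
BEHIOST@0: {A,C,T} ∩ {C,T} = {C,T} (intersection, +0)
BS@1: {G} ∪ {T} = {G,T} (union, +1)
BHS@1: {G,T} ∩ {G} = {G} (intersection, +0)
EI@1: {T} ∪ {C} = {C,T} (union, +1)
OT@1: {C} ∪ {A} = {A,C} (union, +1)
EIOT@1: {C,T} ∩ {A,C} = {C} (intersection, +0)
BEHIOST@1: {G} ∪ {C} = {C,G} (union, +1)
BS@2: {A} ∪ {G} = {A,G} (union, +1)
BHS@2: {A,G} ∪ {T} = {A,G,T} (union, +1)
EI@2: {A} ∪ {G} = {A,G} (union, +1)
OT@2: {T} ∪ {C} = {C,T} (union, +1)
EIOT@2: {A,G} ∪ {C,T} = {A,C,G,T} (union, +1)
BEHIOST@2: {A,G,T} ∩ {A,C,G,T} = {A,G,T} (intersection, +0)
BS@3: {A} ∩ {A} = {A} (intersection, +0)
BHS@3: {A} ∪ {T} = {A,T} (union, +1)
EI@3: {A} ∩ {A} = {A} (intersection, +0)
OT@3: {T} ∩ {T} = {T} (intersection, +0)
EIOT@3: {A} ∪ {T} = {A,T} (union, +1)
BEHIOST@3: {A,T} ∩ {A,T} = {A,T} (intersection, +0)
BS@4: {T} ∪ {A} = {A,T} (union, +1)
BHS@4: {A,T} ∪ {G} = {A,G,T} (union, +1)
EI@4: {A} ∪ {T} = {A,T} (union, +1)
OT@4: {T} ∩ {T} = {T} (intersection, +0)
EIOT@4: {A,T} ∩ {T} = {T} (intersection, +0)
BEHIOST@4: {A,G,T} ∩ {T} = {T} (intersection, +0)
BS@5: {A} ∪ {C} = {A,C} (union, +1)
BHS@5: {A,C} ∪ {G} = {A,C,G} (union, +1)
EI@5: {C} ∪ {T} = {C,T} (union, +1)
OT@5: {A} ∩ {A} = {A} (intersection, +0)
EIOT@5: {C,T} ∪ {A} = {A,C,T} (union, +1)
BEHIOST@5: {A,C,G} ∩ {A,C,T} = {A,C} (intersection, +0)
per-site changes: [4, 4, 5, 2, 3, 4]; total = 22

22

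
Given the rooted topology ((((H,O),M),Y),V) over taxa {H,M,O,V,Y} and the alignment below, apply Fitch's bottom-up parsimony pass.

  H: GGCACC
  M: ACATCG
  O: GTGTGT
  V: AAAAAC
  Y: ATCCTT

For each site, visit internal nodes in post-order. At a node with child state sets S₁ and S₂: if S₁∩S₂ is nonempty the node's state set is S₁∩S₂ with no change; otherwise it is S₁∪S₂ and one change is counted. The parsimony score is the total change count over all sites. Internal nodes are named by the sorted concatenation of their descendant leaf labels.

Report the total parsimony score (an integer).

16

[col 0] HO: children H:{G}, O:{G} ∩→ {G}; cost 0
[col 0] HMO: children HO:{G}, M:{A} ∪→ {A,G}; cost 1
[col 0] HMOY: children HMO:{A,G}, Y:{A} ∩→ {A}; cost 0
[col 0] HMOVY: children HMOY:{A}, V:{A} ∩→ {A}; cost 0
[col 1] HO: children H:{G}, O:{T} ∪→ {G,T}; cost 1
[col 1] HMO: children HO:{G,T}, M:{C} ∪→ {C,G,T}; cost 1
[col 1] HMOY: children HMO:{C,G,T}, Y:{T} ∩→ {T}; cost 0
[col 1] HMOVY: children HMOY:{T}, V:{A} ∪→ {A,T}; cost 1
[col 2] HO: children H:{C}, O:{G} ∪→ {C,G}; cost 1
[col 2] HMO: children HO:{C,G}, M:{A} ∪→ {A,C,G}; cost 1
[col 2] HMOY: children HMO:{A,C,G}, Y:{C} ∩→ {C}; cost 0
[col 2] HMOVY: children HMOY:{C}, V:{A} ∪→ {A,C}; cost 1
[col 3] HO: children H:{A}, O:{T} ∪→ {A,T}; cost 1
[col 3] HMO: children HO:{A,T}, M:{T} ∩→ {T}; cost 0
[col 3] HMOY: children HMO:{T}, Y:{C} ∪→ {C,T}; cost 1
[col 3] HMOVY: children HMOY:{C,T}, V:{A} ∪→ {A,C,T}; cost 1
[col 4] HO: children H:{C}, O:{G} ∪→ {C,G}; cost 1
[col 4] HMO: children HO:{C,G}, M:{C} ∩→ {C}; cost 0
[col 4] HMOY: children HMO:{C}, Y:{T} ∪→ {C,T}; cost 1
[col 4] HMOVY: children HMOY:{C,T}, V:{A} ∪→ {A,C,T}; cost 1
[col 5] HO: children H:{C}, O:{T} ∪→ {C,T}; cost 1
[col 5] HMO: children HO:{C,T}, M:{G} ∪→ {C,G,T}; cost 1
[col 5] HMOY: children HMO:{C,G,T}, Y:{T} ∩→ {T}; cost 0
[col 5] HMOVY: children HMOY:{T}, V:{C} ∪→ {C,T}; cost 1
per-site changes: [1, 3, 3, 3, 3, 3]; total = 16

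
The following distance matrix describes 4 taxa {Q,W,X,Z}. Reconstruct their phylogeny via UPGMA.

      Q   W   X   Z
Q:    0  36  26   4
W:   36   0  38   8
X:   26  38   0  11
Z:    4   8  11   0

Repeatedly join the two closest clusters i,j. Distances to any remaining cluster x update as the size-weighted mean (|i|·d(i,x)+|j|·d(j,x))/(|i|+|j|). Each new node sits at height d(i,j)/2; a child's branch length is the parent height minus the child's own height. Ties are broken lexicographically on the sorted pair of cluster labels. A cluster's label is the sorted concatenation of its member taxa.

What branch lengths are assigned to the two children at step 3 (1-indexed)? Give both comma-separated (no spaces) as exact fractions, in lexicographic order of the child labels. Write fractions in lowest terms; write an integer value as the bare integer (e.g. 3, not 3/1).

1. join Q+Z (d=4) ⇒ QZ; edges |Q|=2, |Z|=2
  updated: d(QZ,W)=22, d(QZ,X)=37/2
2. join QZ+X (d=37/2) ⇒ QXZ; edges |QZ|=29/4, |X|=37/4
  updated: d(QXZ,W)=82/3
3. join QXZ+W (d=82/3) ⇒ QWXZ; edges |QXZ|=53/12, |W|=41/3
final tree: (((Q:2,Z:2):29/4,X:37/4):53/12,W:41/3)
total length: 463/12

53/12,41/3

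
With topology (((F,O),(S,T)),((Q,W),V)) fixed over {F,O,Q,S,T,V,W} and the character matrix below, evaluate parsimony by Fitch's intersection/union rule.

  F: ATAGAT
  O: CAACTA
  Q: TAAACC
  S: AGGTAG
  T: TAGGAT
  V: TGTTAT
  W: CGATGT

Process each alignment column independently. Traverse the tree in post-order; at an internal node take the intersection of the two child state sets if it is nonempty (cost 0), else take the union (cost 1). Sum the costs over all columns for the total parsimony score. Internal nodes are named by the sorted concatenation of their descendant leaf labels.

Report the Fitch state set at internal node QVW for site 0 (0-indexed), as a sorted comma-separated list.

site 0, node FO: F={A} ∪ O={C} → {A,C} (+1)
site 0, node ST: S={A} ∪ T={T} → {A,T} (+1)
site 0, node FOST: FO={A,C} ∩ ST={A,T} → {A} (+0)
site 0, node QW: Q={T} ∪ W={C} → {C,T} (+1)
site 0, node QVW: QW={C,T} ∩ V={T} → {T} (+0)
site 0, node FOQSTVW: FOST={A} ∪ QVW={T} → {A,T} (+1)
site 1, node FO: F={T} ∪ O={A} → {A,T} (+1)
site 1, node ST: S={G} ∪ T={A} → {A,G} (+1)
site 1, node FOST: FO={A,T} ∩ ST={A,G} → {A} (+0)
site 1, node QW: Q={A} ∪ W={G} → {A,G} (+1)
site 1, node QVW: QW={A,G} ∩ V={G} → {G} (+0)
site 1, node FOQSTVW: FOST={A} ∪ QVW={G} → {A,G} (+1)
site 2, node FO: F={A} ∩ O={A} → {A} (+0)
site 2, node ST: S={G} ∩ T={G} → {G} (+0)
site 2, node FOST: FO={A} ∪ ST={G} → {A,G} (+1)
site 2, node QW: Q={A} ∩ W={A} → {A} (+0)
site 2, node QVW: QW={A} ∪ V={T} → {A,T} (+1)
site 2, node FOQSTVW: FOST={A,G} ∩ QVW={A,T} → {A} (+0)
site 3, node FO: F={G} ∪ O={C} → {C,G} (+1)
site 3, node ST: S={T} ∪ T={G} → {G,T} (+1)
site 3, node FOST: FO={C,G} ∩ ST={G,T} → {G} (+0)
site 3, node QW: Q={A} ∪ W={T} → {A,T} (+1)
site 3, node QVW: QW={A,T} ∩ V={T} → {T} (+0)
site 3, node FOQSTVW: FOST={G} ∪ QVW={T} → {G,T} (+1)
site 4, node FO: F={A} ∪ O={T} → {A,T} (+1)
site 4, node ST: S={A} ∩ T={A} → {A} (+0)
site 4, node FOST: FO={A,T} ∩ ST={A} → {A} (+0)
site 4, node QW: Q={C} ∪ W={G} → {C,G} (+1)
site 4, node QVW: QW={C,G} ∪ V={A} → {A,C,G} (+1)
site 4, node FOQSTVW: FOST={A} ∩ QVW={A,C,G} → {A} (+0)
site 5, node FO: F={T} ∪ O={A} → {A,T} (+1)
site 5, node ST: S={G} ∪ T={T} → {G,T} (+1)
site 5, node FOST: FO={A,T} ∩ ST={G,T} → {T} (+0)
site 5, node QW: Q={C} ∪ W={T} → {C,T} (+1)
site 5, node QVW: QW={C,T} ∩ V={T} → {T} (+0)
site 5, node FOQSTVW: FOST={T} ∩ QVW={T} → {T} (+0)
per-site changes: [4, 4, 2, 4, 3, 3]; total = 20

T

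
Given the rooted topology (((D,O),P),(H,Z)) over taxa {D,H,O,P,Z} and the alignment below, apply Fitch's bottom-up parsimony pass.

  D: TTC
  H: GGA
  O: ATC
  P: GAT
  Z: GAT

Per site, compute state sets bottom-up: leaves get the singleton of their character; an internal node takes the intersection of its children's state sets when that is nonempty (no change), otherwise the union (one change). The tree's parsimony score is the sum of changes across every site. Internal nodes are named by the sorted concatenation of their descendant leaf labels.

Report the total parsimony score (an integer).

[col 0] DO: children D:{T}, O:{A} ∪→ {A,T}; cost 1
[col 0] DOP: children DO:{A,T}, P:{G} ∪→ {A,G,T}; cost 1
[col 0] HZ: children H:{G}, Z:{G} ∩→ {G}; cost 0
[col 0] DHOPZ: children DOP:{A,G,T}, HZ:{G} ∩→ {G}; cost 0
[col 1] DO: children D:{T}, O:{T} ∩→ {T}; cost 0
[col 1] DOP: children DO:{T}, P:{A} ∪→ {A,T}; cost 1
[col 1] HZ: children H:{G}, Z:{A} ∪→ {A,G}; cost 1
[col 1] DHOPZ: children DOP:{A,T}, HZ:{A,G} ∩→ {A}; cost 0
[col 2] DO: children D:{C}, O:{C} ∩→ {C}; cost 0
[col 2] DOP: children DO:{C}, P:{T} ∪→ {C,T}; cost 1
[col 2] HZ: children H:{A}, Z:{T} ∪→ {A,T}; cost 1
[col 2] DHOPZ: children DOP:{C,T}, HZ:{A,T} ∩→ {T}; cost 0
per-site changes: [2, 2, 2]; total = 6

6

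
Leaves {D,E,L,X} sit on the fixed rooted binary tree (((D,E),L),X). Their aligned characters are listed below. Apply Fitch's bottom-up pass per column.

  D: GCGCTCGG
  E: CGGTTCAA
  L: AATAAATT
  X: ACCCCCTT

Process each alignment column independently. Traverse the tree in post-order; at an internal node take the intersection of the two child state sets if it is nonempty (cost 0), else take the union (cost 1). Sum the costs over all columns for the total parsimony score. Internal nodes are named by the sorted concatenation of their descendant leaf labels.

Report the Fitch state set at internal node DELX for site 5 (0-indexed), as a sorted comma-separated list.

C

site 0, node DE: D={G} ∪ E={C} → {C,G} (+1)
site 0, node DEL: DE={C,G} ∪ L={A} → {A,C,G} (+1)
site 0, node DELX: DEL={A,C,G} ∩ X={A} → {A} (+0)
site 1, node DE: D={C} ∪ E={G} → {C,G} (+1)
site 1, node DEL: DE={C,G} ∪ L={A} → {A,C,G} (+1)
site 1, node DELX: DEL={A,C,G} ∩ X={C} → {C} (+0)
site 2, node DE: D={G} ∩ E={G} → {G} (+0)
site 2, node DEL: DE={G} ∪ L={T} → {G,T} (+1)
site 2, node DELX: DEL={G,T} ∪ X={C} → {C,G,T} (+1)
site 3, node DE: D={C} ∪ E={T} → {C,T} (+1)
site 3, node DEL: DE={C,T} ∪ L={A} → {A,C,T} (+1)
site 3, node DELX: DEL={A,C,T} ∩ X={C} → {C} (+0)
site 4, node DE: D={T} ∩ E={T} → {T} (+0)
site 4, node DEL: DE={T} ∪ L={A} → {A,T} (+1)
site 4, node DELX: DEL={A,T} ∪ X={C} → {A,C,T} (+1)
site 5, node DE: D={C} ∩ E={C} → {C} (+0)
site 5, node DEL: DE={C} ∪ L={A} → {A,C} (+1)
site 5, node DELX: DEL={A,C} ∩ X={C} → {C} (+0)
site 6, node DE: D={G} ∪ E={A} → {A,G} (+1)
site 6, node DEL: DE={A,G} ∪ L={T} → {A,G,T} (+1)
site 6, node DELX: DEL={A,G,T} ∩ X={T} → {T} (+0)
site 7, node DE: D={G} ∪ E={A} → {A,G} (+1)
site 7, node DEL: DE={A,G} ∪ L={T} → {A,G,T} (+1)
site 7, node DELX: DEL={A,G,T} ∩ X={T} → {T} (+0)
per-site changes: [2, 2, 2, 2, 2, 1, 2, 2]; total = 15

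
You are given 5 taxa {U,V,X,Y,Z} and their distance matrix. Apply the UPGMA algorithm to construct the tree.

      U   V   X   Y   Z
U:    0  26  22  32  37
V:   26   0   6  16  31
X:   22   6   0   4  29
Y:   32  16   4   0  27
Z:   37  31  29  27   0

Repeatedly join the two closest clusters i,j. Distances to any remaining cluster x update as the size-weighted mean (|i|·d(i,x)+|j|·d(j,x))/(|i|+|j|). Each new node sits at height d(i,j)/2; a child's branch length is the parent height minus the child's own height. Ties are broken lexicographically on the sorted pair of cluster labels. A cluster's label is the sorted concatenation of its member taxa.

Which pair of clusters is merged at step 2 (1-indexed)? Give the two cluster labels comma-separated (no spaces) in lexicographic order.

iteration 1: select X,Y (d=4); attach at lengths (2, 2); label the merged cluster XY
  updated: d(U,XY)=27, d(V,XY)=11, d(XY,Z)=28
iteration 2: select V,XY (d=11); attach at lengths (11/2, 7/2); label the merged cluster VXY
  updated: d(U,VXY)=80/3, d(VXY,Z)=29
iteration 3: select U,VXY (d=80/3); attach at lengths (40/3, 47/6); label the merged cluster UVXY
  updated: d(UVXY,Z)=31
iteration 4: select UVXY,Z (d=31); attach at lengths (13/6, 31/2); label the merged cluster UVXYZ
final tree: ((U:40/3,(V:11/2,(X:2,Y:2):7/2):47/6):13/6,Z:31/2)
total length: 311/6

V,XY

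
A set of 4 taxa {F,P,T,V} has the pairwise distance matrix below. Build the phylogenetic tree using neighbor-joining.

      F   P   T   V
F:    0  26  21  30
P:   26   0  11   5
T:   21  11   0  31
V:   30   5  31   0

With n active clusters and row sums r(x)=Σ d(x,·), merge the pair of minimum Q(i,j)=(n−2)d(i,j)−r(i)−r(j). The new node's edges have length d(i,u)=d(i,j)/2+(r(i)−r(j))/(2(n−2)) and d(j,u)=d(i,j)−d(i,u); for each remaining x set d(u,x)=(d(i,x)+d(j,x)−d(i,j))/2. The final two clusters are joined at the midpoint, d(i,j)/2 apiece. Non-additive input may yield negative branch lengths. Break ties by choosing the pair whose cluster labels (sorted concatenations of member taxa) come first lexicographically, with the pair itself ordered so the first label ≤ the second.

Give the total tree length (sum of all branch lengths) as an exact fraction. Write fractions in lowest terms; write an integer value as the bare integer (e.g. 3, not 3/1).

75/2

1. join F+T (d=21, Q=-98) ⇒ FT; edges |F|=14, |T|=7
  updated: d(FT,P)=8, d(FT,V)=20
2. join FT+P (d=8, Q=-33) ⇒ FPT; edges |FT|=23/2, |P|=-7/2
  updated: d(FPT,V)=17/2
3. join FPT+V (d=17/2) ⇒ FPTV; edges |FPT|=17/4, |V|=17/4
final tree: (((F:14,T:7):23/2,P:-7/2):17/4,V:17/4)
total length: 75/2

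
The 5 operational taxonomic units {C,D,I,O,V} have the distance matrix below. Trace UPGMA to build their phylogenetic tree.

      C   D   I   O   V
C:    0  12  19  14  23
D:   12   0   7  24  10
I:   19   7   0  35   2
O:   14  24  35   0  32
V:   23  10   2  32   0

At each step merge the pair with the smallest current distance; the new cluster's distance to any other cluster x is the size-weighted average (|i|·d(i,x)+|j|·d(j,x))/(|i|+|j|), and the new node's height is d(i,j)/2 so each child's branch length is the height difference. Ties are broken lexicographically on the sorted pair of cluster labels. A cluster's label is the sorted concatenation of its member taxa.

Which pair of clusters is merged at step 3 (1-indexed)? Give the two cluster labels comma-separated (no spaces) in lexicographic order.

C,O

1. join I+V (d=2) ⇒ IV; edges |I|=1, |V|=1
  updated: d(C,IV)=21, d(D,IV)=17/2, d(IV,O)=67/2
2. join D+IV (d=17/2) ⇒ DIV; edges |D|=17/4, |IV|=13/4
  updated: d(C,DIV)=18, d(DIV,O)=91/3
3. join C+O (d=14) ⇒ CO; edges |C|=7, |O|=7
  updated: d(CO,DIV)=145/6
4. join CO+DIV (d=145/6) ⇒ CDIOV; edges |CO|=61/12, |DIV|=47/6
final tree: ((C:7,O:7):61/12,(D:17/4,(I:1,V:1):13/4):47/6)
total length: 437/12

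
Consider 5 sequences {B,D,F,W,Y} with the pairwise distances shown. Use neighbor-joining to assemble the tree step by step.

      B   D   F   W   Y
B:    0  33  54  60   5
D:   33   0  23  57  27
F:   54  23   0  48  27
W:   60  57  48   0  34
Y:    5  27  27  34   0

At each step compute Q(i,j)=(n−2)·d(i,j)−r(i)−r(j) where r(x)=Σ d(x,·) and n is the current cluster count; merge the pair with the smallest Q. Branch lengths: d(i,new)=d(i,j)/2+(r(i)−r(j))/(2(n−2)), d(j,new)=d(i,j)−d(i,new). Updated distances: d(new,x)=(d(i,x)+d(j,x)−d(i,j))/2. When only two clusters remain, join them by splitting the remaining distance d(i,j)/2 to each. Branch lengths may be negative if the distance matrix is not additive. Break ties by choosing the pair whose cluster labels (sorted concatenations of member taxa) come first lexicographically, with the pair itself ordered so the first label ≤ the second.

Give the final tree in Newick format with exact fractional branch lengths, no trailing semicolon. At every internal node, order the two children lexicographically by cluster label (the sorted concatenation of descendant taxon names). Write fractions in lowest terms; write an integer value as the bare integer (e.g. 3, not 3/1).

((((B:37/3,Y:-22/3):99/8,W:257/8):71/8,D:89/8):95/16,F:95/16)

1. join B+Y (d=5, Q=-230) ⇒ BY; edges |B|=37/3, |Y|=-22/3
  updated: d(BY,D)=55/2, d(BY,F)=38, d(BY,W)=89/2
2. join BY+W (d=89/2, Q=-341/2) ⇒ BWY; edges |BY|=99/8, |W|=257/8
  updated: d(BWY,D)=20, d(BWY,F)=83/4
3. join BWY+D (d=20, Q=-255/4) ⇒ BDWY; edges |BWY|=71/8, |D|=89/8
  updated: d(BDWY,F)=95/8
4. join BDWY+F (d=95/8) ⇒ BDFWY; edges |BDWY|=95/16, |F|=95/16
final tree: ((((B:37/3,Y:-22/3):99/8,W:257/8):71/8,D:89/8):95/16,F:95/16)
total length: 651/8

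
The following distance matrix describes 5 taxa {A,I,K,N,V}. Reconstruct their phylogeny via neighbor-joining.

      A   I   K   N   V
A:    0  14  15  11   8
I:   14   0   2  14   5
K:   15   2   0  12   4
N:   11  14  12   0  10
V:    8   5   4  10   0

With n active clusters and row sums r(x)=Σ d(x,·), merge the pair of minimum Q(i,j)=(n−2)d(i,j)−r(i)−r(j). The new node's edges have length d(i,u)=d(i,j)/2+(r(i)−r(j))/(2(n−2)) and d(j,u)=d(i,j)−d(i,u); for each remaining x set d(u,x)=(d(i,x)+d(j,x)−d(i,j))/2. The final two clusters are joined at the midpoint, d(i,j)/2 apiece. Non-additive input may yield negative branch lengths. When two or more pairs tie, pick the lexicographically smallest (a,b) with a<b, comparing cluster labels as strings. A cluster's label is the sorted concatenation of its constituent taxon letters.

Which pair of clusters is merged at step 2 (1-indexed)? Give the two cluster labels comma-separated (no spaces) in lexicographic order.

1. join A+N (d=11, Q=-62) ⇒ AN; edges |A|=17/3, |N|=16/3
  updated: d(AN,I)=17/2, d(AN,K)=8, d(AN,V)=7/2
2. join AN+V (d=7/2, Q=-51/2) ⇒ ANV; edges |AN|=29/8, |V|=-1/8
  updated: d(ANV,I)=5, d(ANV,K)=17/4
3. join ANV+I (d=5, Q=-45/4) ⇒ AINV; edges |ANV|=29/8, |I|=11/8
  updated: d(AINV,K)=5/8
4. join AINV+K (d=5/8) ⇒ AIKNV; edges |AINV|=5/16, |K|=5/16
final tree: ((((A:17/3,N:16/3):29/8,V:-1/8):29/8,I:11/8):5/16,K:5/16)
total length: 161/8

AN,V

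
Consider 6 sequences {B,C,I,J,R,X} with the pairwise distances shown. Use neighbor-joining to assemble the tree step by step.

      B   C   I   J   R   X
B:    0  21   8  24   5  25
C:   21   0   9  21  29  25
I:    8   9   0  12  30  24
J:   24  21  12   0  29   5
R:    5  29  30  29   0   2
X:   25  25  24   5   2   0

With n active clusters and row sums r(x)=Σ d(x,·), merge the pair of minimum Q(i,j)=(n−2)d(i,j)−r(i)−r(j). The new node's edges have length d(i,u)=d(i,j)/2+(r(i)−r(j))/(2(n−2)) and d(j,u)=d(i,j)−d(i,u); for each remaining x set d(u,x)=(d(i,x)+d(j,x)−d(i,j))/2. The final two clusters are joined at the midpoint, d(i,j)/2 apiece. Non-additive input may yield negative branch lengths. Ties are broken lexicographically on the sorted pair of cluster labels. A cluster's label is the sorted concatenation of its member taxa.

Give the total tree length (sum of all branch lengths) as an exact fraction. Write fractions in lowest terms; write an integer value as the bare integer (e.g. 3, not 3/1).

step 1: merge (R,X) at d=2, Q=-168; branch lengths R→11/4, X→-3/4; new cluster RX
  updated: d(B,RX)=14, d(C,RX)=26, d(I,RX)=26, d(J,RX)=16
step 2: merge (B,RX) at d=14, Q=-107; branch lengths B→9/2, RX→19/2; new cluster BRX
  updated: d(BRX,C)=33/2, d(BRX,I)=10, d(BRX,J)=13
step 3: merge (BRX,J) at d=13, Q=-119/2; branch lengths BRX→39/8, J→65/8; new cluster BJRX
  updated: d(BJRX,C)=49/4, d(BJRX,I)=9/2
step 4: merge (BJRX,C) at d=49/4, Q=-103/4; branch lengths BJRX→31/8, C→67/8; new cluster BCJRX
  updated: d(BCJRX,I)=5/8
step 5: merge (BCJRX,I) at d=5/8; branch lengths BCJRX→5/16, I→5/16; new cluster BCIJRX
final tree: ((((B:9/2,(R:11/4,X:-3/4):19/2):39/8,J:65/8):31/8,C:67/8):5/16,I:5/16)
total length: 335/8

335/8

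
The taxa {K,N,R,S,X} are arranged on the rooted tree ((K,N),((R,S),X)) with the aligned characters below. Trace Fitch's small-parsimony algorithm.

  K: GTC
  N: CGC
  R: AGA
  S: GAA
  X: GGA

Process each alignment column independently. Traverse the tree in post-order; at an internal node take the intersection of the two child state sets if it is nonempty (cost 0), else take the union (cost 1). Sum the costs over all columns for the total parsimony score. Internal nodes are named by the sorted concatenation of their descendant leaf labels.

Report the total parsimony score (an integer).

5

[col 0] KN: children K:{G}, N:{C} ∪→ {C,G}; cost 1
[col 0] RS: children R:{A}, S:{G} ∪→ {A,G}; cost 1
[col 0] RSX: children RS:{A,G}, X:{G} ∩→ {G}; cost 0
[col 0] KNRSX: children KN:{C,G}, RSX:{G} ∩→ {G}; cost 0
[col 1] KN: children K:{T}, N:{G} ∪→ {G,T}; cost 1
[col 1] RS: children R:{G}, S:{A} ∪→ {A,G}; cost 1
[col 1] RSX: children RS:{A,G}, X:{G} ∩→ {G}; cost 0
[col 1] KNRSX: children KN:{G,T}, RSX:{G} ∩→ {G}; cost 0
[col 2] KN: children K:{C}, N:{C} ∩→ {C}; cost 0
[col 2] RS: children R:{A}, S:{A} ∩→ {A}; cost 0
[col 2] RSX: children RS:{A}, X:{A} ∩→ {A}; cost 0
[col 2] KNRSX: children KN:{C}, RSX:{A} ∪→ {A,C}; cost 1
per-site changes: [2, 2, 1]; total = 5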